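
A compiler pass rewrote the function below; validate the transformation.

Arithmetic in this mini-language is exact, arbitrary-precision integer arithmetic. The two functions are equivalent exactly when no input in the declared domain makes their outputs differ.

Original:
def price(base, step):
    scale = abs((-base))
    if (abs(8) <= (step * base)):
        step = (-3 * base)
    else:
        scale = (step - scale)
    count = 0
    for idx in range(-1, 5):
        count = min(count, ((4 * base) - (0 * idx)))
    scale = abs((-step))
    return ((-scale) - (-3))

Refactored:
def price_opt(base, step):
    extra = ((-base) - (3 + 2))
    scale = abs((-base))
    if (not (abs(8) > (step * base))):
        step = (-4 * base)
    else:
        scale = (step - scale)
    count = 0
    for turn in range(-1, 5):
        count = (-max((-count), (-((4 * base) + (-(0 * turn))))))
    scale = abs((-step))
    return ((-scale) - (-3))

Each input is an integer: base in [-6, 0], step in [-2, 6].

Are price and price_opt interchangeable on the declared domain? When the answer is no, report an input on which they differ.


At base=-6, step=-2: price gives -15, price_opt gives -21.
verdict: not equivalent; witness: base=-6, step=-2


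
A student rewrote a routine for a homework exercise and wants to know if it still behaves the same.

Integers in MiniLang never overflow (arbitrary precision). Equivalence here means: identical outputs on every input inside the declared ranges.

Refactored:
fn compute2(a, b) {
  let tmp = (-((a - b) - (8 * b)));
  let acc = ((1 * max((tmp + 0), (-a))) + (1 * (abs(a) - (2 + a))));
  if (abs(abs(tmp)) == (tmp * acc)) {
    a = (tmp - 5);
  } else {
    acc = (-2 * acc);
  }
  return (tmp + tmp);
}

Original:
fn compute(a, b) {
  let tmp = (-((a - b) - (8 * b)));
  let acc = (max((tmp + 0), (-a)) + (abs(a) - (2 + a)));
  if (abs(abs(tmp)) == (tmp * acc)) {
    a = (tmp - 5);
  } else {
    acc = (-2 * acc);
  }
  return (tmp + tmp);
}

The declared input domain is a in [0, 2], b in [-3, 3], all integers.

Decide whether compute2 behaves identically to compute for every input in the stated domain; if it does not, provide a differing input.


This is a faithful refactor — constant usage differs; arithmetic usage differs, but the computed results match everywhere.
Spot check at a=1, b=3 — compute: tmp becomes 26; next acc becomes 24; next (abs(abs(tmp)) == (tmp * acc)) evaluates to false; next acc becomes -48; next final value 52. compute2: tmp becomes 26; next acc becomes 24; next (abs(abs(tmp)) == (tmp * acc)) evaluates to false; next acc becomes -48; next final value 52. Both give 52.
Checked all 21 inputs in the declared domain: the outputs agree on every one.
verdict: equivalent


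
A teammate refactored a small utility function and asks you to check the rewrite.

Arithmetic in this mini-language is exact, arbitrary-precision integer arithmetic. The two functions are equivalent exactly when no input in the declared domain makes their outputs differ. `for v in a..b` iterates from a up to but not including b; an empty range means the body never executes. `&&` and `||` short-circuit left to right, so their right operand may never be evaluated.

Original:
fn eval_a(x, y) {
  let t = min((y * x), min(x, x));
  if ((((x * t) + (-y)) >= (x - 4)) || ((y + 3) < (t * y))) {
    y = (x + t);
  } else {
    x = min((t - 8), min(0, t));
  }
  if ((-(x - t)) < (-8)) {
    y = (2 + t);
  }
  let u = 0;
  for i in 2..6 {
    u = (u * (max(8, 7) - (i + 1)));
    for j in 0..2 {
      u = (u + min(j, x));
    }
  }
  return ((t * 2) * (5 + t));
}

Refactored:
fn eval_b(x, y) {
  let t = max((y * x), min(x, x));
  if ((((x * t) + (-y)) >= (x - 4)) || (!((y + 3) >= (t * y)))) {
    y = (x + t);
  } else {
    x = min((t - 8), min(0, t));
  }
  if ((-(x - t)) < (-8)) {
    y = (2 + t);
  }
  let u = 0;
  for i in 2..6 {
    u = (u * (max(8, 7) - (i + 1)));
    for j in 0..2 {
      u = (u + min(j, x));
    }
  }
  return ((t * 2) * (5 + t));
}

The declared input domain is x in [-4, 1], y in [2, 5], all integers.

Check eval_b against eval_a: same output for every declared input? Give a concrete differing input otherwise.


At x=-4, y=2: eval_a gives 48, eval_b gives -8.
verdict: not equivalent; witness: x=-4, y=2


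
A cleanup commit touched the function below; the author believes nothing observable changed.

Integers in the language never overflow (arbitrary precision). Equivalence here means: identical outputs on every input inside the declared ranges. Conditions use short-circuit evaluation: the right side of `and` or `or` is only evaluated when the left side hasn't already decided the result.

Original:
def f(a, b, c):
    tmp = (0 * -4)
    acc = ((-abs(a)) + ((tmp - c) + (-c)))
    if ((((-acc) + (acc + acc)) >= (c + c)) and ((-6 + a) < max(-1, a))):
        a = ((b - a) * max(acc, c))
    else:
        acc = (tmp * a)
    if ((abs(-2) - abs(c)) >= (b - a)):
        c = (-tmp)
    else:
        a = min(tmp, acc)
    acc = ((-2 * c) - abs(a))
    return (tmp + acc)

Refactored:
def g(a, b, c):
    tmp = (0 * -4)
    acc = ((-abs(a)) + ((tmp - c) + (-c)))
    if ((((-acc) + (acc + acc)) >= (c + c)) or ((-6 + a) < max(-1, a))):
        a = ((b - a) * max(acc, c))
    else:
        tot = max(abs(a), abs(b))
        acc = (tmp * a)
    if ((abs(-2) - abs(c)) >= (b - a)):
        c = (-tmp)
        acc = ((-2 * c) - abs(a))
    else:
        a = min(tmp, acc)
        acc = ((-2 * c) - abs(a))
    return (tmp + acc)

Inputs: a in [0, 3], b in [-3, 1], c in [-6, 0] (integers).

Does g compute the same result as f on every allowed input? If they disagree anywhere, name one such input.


Not equivalent: a=1, b=-3, c=0 separates them (-1 vs 0).
f: tmp := 0 | acc := -1 | ((((-acc) + (acc + acc)) >= (c + c)) and ((-6 + a) < max(-1, a))): false | acc := 0 | ((abs(-2) - abs(c)) >= (b - a)): true | c := 0 | acc := -1 | result -1
g: tmp := 0 | acc := -1 | ((((-acc) + (acc + acc)) >= (c + c)) or ((-6 + a) < max(-1, a))): true | a := 0 | ((abs(-2) - abs(c)) >= (b - a)): true | c := 0 | acc := 0 | result 0
verdict: not equivalent; witness: a=1, b=-3, c=0


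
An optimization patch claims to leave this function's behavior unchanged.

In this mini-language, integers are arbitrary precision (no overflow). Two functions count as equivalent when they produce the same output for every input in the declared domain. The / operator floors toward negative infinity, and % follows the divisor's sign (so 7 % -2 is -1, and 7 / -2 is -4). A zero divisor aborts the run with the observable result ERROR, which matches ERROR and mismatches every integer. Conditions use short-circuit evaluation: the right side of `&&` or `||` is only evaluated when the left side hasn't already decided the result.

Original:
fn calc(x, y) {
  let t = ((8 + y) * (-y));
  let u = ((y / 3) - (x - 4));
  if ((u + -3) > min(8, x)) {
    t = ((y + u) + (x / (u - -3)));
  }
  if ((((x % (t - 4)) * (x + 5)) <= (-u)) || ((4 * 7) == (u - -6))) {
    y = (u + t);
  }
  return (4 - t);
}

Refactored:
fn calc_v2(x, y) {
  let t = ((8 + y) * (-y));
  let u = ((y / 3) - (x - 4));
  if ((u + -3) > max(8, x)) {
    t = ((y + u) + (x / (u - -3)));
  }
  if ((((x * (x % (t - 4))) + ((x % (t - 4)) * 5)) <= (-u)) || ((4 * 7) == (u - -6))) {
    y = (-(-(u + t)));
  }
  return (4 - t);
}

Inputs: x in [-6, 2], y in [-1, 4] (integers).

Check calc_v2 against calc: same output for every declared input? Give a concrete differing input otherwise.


Try x=-6, y=0.
calc: t := 0 | u := 10 | ((u + -3) > min(8, x)): true | t := 9 | ((((x % (t - 4)) * (x + 5)) <= (-u)) || ((4 * 7) == (u - -6))): false | result -5
calc_v2: t := 0 | u := 10 | ((u + -3) > max(8, x)): false | ((((x * (x % (t - 4))) + ((x % (t - 4)) * 5)) <= (-u)) || ((4 * 7) == (u - -6))): false | result 4
-5 != 4, so the rewrite changes behavior.
verdict: not equivalent; witness: x=-6, y=0


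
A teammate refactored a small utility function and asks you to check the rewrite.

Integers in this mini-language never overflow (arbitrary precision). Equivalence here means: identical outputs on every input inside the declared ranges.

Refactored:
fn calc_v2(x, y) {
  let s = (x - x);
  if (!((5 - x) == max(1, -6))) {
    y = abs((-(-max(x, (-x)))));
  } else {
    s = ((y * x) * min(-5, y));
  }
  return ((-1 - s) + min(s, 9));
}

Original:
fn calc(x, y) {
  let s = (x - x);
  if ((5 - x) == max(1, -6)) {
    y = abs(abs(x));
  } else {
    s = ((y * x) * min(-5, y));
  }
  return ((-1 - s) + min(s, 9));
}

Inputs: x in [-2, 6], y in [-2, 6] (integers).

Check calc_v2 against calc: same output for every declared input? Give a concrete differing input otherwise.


Try x=-2, y=1.
calc: s=0, then ((5 - x) == max(1, -6)) is false, then s=10, then returns -2
calc_v2: s=0, then (!((5 - x) == max(1, -6))) is true, then y=2, then returns -1
-2 and -1 differ, so these are not the same function on this domain.
verdict: not equivalent; witness: x=-2, y=1


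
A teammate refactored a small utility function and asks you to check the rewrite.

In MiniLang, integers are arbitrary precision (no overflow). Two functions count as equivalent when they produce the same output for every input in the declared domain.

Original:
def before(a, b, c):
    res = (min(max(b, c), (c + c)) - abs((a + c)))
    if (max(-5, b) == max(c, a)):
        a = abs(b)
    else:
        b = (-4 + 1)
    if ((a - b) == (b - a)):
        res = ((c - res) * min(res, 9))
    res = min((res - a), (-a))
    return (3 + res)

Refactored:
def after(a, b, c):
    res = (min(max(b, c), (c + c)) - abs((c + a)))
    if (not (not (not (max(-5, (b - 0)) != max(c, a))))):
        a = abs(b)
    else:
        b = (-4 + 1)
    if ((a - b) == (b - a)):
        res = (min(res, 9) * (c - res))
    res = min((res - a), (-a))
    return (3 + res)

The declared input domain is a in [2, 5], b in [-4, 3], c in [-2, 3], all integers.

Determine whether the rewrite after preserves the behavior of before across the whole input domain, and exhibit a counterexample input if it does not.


Reading the diff, among the changes: comparison usage differs; arithmetic usage differs; boolean connective usage differs; constant usage differs.
Tracing a=4, b=-3, c=2: before: res=-4, then (max(-5, b) == max(c, a)) is false, then b=-3, then ((a - b) == (b - a)) is false, then res=-8, then returns -5 | after: res=-4, then (not (not (not (max(-5, (b - 0)) != max(c, a))))) is false, then b=-3, then ((a - b) == (b - a)) is false, then res=-8, then returns -5 — matching result -5.
Across all 192 domain points the two functions coincide.
verdict: equivalent


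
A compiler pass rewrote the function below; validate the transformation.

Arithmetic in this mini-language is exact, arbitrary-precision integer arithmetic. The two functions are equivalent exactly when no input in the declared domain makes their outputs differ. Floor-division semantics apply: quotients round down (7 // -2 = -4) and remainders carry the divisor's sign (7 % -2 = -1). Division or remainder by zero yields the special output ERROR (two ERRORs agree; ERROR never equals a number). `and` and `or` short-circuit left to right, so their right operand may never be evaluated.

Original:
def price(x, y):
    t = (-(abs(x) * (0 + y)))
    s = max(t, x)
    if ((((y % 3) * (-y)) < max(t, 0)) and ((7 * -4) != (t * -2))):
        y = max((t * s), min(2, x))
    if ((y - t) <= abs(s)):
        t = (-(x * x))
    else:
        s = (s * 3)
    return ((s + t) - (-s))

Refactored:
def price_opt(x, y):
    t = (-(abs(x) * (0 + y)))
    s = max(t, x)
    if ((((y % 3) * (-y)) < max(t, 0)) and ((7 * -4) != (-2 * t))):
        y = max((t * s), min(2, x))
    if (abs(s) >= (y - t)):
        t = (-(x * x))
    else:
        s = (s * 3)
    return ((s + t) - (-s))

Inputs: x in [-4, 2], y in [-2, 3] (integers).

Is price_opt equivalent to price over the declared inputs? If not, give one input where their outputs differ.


Side by side, the visible changes include: comparison usage differs.
Spot check at x=-3, y=-1 — price: t = 3; s = 3; ((((y % 3) * (-y)) < max(t, 0)) and ((7 * -4) != (t * -2))) -> true; y = 9; ((y - t) <= abs(s)) -> false; s = 9; return 21. price_opt: t = 3; s = 3; ((((y % 3) * (-y)) < max(t, 0)) and ((7 * -4) != (-2 * t))) -> true; y = 9; (abs(s) >= (y - t)) -> false; s = 9; return 21. Both give 21.
Across all 42 domain points the two functions coincide.
verdict: equivalent


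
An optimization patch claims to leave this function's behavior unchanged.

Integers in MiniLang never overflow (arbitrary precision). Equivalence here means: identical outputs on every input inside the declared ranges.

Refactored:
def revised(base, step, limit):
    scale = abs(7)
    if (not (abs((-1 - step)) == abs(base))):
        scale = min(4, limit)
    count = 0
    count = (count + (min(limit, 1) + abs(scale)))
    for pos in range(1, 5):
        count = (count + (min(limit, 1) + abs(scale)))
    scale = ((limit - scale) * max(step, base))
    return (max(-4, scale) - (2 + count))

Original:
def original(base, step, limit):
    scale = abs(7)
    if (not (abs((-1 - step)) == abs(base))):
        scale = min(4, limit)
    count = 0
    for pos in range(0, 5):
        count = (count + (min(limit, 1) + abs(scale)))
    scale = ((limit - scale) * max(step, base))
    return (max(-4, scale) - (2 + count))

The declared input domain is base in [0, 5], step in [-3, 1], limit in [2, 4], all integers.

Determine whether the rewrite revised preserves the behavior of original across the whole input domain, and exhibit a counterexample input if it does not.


Side by side, the visible changes include: arithmetic usage differs; constant usage differs; min/max/abs usage differs; loop structure differs; statement counts differ.
As a probe, take base=2, step=0, limit=4: original runs scale := 7 | (not (abs((-1 - step)) == abs(base))): true | scale := 4 | count := 0 | iter pos=0: | count := 5 | iter pos=1: | count := 10 | iter pos=2: | count := 15 | iter pos=3: | count := 20 | iter pos=4: | count := 25 | scale := 0 | result -27; revised runs scale := 7 | (not (abs((-1 - step)) == abs(base))): true | scale := 4 | count := 0 | count := 5 | iter pos=1: | count := 10 | iter pos=2: | count := 15 | iter pos=3: | count := 20 | iter pos=4: | count := 25 | scale := 0 | result -27; both end at -27.
Across all 90 domain points the two functions coincide.
verdict: equivalent


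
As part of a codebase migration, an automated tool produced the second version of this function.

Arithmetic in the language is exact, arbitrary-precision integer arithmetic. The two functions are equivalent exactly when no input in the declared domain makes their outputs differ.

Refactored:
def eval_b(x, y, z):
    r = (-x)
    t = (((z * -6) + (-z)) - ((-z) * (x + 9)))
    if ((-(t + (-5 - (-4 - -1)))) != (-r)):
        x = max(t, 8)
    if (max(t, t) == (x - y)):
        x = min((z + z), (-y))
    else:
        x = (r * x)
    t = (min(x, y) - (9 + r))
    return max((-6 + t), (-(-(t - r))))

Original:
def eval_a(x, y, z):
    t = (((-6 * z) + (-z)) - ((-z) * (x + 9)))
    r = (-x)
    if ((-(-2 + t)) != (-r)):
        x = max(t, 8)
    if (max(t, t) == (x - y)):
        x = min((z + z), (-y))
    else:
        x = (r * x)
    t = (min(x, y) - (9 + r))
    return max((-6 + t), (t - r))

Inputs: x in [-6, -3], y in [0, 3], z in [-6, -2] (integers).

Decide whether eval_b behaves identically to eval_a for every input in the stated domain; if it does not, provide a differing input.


Changes here: constant usage differs; arithmetic usage differs; the full 80-point sweep finds no disagreement.
verdict: equivalent


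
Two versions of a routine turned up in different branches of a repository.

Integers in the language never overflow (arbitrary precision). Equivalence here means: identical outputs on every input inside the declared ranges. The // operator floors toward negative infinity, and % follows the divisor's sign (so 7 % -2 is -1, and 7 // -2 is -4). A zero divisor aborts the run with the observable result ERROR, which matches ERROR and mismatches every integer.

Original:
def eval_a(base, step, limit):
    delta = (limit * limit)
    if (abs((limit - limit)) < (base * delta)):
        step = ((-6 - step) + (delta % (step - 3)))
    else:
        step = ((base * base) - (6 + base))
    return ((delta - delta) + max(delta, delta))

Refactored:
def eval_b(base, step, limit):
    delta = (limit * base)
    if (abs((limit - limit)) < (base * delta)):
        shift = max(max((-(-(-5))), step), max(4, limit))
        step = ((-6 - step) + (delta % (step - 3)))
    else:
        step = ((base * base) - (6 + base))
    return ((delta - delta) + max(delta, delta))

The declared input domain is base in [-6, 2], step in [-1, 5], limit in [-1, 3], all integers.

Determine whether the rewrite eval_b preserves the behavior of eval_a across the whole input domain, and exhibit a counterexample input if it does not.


On input base=-6, step=-1, limit=-1, eval_a returns 1 while eval_b returns 6.
verdict: not equivalent; witness: base=-6, step=-1, limit=-1


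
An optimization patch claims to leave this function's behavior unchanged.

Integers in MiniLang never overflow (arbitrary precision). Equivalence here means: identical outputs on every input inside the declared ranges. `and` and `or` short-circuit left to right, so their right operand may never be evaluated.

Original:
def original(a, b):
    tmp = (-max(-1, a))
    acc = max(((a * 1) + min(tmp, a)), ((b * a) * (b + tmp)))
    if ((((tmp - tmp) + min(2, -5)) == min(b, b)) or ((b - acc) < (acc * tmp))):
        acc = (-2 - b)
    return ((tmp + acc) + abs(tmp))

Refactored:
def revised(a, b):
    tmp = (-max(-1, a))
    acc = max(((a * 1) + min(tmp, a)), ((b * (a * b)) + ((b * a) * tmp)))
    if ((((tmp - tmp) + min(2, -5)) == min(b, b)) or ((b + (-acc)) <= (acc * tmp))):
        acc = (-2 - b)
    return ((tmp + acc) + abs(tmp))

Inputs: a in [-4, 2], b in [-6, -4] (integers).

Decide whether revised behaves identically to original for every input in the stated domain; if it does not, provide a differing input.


a=-1, b=-4 yields 0 from original but 4 from revised.
verdict: not equivalent; witness: a=-1, b=-4


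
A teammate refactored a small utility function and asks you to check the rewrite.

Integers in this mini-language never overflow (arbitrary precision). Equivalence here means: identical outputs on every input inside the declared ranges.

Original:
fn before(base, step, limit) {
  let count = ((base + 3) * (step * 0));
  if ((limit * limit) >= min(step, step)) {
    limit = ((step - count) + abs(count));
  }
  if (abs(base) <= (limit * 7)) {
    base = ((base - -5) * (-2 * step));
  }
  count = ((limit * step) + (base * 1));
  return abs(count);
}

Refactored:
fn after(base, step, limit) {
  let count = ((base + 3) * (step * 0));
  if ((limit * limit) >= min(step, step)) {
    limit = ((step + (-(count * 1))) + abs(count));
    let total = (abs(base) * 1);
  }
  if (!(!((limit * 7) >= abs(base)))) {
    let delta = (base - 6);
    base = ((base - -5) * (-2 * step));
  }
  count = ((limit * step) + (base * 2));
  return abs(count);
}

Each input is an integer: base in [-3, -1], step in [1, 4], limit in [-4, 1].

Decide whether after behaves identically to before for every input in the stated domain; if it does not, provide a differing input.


Not equivalent: base=-3, step=1, limit=-4 separates them (3 vs 7).
before: count becomes 0; next ((limit * limit) >= min(step, step)) evaluates to true; next limit becomes 1; next (abs(base) <= (limit * 7)) evaluates to true; next base becomes -4; next count becomes -3; next final value 3
after: count becomes 0; next ((limit * limit) >= min(step, step)) evaluates to true; next limit becomes 1; next total becomes 3; next (!(!((limit * 7) >= abs(base)))) evaluates to true; next delta becomes -9; next base becomes -4; next count becomes -7; next final value 7
verdict: not equivalent; witness: base=-3, step=1, limit=-4


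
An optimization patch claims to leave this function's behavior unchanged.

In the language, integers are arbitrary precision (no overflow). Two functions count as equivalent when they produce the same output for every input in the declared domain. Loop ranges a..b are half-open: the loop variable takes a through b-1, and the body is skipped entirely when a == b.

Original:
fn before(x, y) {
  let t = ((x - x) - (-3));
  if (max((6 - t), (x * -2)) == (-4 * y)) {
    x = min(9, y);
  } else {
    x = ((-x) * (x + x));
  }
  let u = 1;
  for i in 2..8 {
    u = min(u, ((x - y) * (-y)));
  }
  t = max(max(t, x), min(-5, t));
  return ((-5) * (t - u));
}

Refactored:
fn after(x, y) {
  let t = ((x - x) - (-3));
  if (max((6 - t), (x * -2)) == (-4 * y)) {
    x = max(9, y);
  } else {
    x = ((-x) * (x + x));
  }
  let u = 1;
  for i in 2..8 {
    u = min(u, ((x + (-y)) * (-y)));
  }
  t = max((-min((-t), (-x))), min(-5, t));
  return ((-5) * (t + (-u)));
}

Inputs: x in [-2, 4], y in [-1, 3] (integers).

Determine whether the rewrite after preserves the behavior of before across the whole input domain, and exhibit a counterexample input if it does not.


On input x=-2, y=-1, before returns -15 while after returns -40.
verdict: not equivalent; witness: x=-2, y=-1


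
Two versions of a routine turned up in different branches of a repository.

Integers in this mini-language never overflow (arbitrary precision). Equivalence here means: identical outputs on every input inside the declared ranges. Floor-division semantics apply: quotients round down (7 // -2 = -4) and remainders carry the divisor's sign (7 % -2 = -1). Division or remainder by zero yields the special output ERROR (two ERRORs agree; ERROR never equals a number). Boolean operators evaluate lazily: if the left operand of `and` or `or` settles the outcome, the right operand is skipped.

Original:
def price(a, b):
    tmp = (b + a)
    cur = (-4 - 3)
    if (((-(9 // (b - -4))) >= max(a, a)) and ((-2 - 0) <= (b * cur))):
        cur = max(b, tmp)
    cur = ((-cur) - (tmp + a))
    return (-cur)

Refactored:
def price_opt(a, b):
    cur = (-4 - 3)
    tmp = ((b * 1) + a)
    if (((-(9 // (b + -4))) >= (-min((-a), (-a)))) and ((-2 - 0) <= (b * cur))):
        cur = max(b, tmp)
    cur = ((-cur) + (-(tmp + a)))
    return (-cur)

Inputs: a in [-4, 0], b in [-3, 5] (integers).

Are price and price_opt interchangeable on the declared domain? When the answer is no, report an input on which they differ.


On input a=-4, b=-3, price returns -18 while price_opt returns -14.
verdict: not equivalent; witness: a=-4, b=-3


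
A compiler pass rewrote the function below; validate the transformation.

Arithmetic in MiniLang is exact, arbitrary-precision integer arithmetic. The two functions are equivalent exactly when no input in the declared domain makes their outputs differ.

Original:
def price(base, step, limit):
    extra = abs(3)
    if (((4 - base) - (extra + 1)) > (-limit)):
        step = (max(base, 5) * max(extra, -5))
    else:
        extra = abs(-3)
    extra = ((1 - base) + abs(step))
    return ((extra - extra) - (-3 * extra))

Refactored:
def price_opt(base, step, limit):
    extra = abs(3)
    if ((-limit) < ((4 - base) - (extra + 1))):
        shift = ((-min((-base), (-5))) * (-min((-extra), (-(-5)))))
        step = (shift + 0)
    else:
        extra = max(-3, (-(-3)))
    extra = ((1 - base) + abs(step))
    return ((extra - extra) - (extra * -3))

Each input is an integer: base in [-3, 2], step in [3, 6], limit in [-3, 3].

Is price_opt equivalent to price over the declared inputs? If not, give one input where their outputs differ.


Differences: min/max/abs usage differs; also arithmetic usage differs; also comparison usage differs; also statement counts differ; also local variable names differ; also constant usage differs — yet all 168 inputs agree.
verdict: equivalent


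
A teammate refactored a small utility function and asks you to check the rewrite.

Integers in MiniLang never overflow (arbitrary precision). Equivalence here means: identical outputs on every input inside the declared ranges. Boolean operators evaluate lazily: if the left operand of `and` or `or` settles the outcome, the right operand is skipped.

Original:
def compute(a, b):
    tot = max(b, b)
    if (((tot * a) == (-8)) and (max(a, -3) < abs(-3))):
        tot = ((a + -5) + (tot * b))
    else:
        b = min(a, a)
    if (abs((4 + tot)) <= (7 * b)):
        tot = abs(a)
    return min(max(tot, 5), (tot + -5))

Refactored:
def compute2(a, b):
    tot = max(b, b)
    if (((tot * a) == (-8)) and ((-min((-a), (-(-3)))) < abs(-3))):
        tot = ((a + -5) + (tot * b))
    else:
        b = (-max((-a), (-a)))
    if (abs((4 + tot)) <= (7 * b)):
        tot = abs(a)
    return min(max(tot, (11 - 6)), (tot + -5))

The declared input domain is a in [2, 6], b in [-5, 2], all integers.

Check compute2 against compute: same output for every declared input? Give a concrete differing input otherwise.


Although constant usage differs; also arithmetic usage differs, 40/40 inputs agree.
verdict: equivalent


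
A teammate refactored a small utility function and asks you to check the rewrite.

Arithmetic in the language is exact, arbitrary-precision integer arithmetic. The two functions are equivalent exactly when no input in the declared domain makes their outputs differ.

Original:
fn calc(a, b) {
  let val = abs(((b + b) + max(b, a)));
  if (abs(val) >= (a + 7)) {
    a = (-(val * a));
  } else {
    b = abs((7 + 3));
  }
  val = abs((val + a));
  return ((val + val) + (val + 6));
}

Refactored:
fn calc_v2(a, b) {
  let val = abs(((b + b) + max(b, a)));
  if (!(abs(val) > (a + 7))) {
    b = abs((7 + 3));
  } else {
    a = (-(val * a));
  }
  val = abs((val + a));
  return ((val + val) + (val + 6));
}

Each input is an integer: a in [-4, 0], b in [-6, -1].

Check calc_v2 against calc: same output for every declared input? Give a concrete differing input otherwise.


Take a=-4, b=-1.
calc: val = 3; (abs(val) >= (a + 7)) -> true; a = 12; val = 15; return 51
calc_v2: val = 3; (!(abs(val) > (a + 7))) -> true; b = 10; val = 1; return 9
51 and 9 differ, so these are not the same function on this domain.
verdict: not equivalent; witness: a=-4, b=-1


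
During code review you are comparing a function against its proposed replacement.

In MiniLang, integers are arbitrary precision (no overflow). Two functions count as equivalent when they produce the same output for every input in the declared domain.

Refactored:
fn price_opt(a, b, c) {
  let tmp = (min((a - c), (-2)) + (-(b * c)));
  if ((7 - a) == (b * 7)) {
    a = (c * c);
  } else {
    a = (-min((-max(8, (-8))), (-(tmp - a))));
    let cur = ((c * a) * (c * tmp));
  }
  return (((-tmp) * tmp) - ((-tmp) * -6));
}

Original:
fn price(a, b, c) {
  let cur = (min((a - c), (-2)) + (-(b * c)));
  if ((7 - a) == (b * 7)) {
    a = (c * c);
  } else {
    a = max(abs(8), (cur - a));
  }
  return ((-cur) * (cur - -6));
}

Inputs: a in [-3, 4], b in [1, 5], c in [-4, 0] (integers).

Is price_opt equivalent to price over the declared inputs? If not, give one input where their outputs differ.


Reading the diff, among the changes: statement counts differ, arithmetic usage differs, constant usage differs, min/max/abs usage differs, local variable names differ.
One worked example (a=4, b=3, c=-3) — price: cur := 7 | ((7 - a) == (b * 7)): false | a := 8 | result -91; price_opt: tmp := 7 | ((7 - a) == (b * 7)): false | a := 8 | cur := 504 | result -91; agreement on -91.
Sweeping the whole domain (200 inputs) finds no disagreement.
verdict: equivalent


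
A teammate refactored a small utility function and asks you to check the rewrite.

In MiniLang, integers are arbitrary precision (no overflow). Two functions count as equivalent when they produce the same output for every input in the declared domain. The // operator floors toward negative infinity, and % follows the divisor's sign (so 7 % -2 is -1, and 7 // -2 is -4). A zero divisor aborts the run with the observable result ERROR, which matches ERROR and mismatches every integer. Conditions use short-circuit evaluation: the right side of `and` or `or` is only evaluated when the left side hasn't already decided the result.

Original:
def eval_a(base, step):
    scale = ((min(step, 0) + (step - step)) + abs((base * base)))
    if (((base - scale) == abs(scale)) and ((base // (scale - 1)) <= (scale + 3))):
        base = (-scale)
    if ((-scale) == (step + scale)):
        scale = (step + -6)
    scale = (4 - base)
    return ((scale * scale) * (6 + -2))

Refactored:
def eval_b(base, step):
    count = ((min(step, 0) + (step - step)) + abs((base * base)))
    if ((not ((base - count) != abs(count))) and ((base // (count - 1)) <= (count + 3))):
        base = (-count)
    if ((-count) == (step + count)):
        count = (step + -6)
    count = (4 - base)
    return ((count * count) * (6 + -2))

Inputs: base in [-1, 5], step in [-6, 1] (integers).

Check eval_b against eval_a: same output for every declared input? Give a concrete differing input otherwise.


Differences: local variable names differ; also boolean connective usage differs; also comparison usage differs — yet all 56 inputs agree.
verdict: equivalent


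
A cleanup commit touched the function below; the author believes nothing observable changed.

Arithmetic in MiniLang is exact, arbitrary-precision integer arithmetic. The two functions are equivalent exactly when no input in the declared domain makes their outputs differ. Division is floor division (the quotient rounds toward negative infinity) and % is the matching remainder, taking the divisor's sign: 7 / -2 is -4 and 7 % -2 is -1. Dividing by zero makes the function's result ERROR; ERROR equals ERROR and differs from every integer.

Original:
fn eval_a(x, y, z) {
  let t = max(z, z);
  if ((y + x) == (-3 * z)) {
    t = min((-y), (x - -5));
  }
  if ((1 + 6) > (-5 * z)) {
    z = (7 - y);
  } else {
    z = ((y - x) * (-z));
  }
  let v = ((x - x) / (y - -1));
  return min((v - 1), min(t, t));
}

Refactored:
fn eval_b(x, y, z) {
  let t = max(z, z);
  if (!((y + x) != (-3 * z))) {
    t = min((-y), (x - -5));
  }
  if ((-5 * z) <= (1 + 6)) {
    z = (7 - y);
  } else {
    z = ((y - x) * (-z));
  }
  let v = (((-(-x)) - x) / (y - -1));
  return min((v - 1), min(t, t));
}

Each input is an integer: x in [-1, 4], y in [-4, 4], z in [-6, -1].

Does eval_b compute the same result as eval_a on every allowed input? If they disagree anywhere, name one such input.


The suspicious-looking change has no observable effect anywhere in the declared ranges.
As a probe, take x=3, y=3, z=-6: eval_a runs t = -6; ((y + x) == (-3 * z)) -> false; ((1 + 6) > (-5 * z)) -> false; z = 0; v = 0; return -6; eval_b runs t = -6; (!((y + x) != (-3 * z))) -> false; ((-5 * z) <= (1 + 6)) -> false; z = 0; v = 0; return -6; both end at -6.
Checked all 324 inputs in the declared domain: the outputs agree on every one.
verdict: equivalent


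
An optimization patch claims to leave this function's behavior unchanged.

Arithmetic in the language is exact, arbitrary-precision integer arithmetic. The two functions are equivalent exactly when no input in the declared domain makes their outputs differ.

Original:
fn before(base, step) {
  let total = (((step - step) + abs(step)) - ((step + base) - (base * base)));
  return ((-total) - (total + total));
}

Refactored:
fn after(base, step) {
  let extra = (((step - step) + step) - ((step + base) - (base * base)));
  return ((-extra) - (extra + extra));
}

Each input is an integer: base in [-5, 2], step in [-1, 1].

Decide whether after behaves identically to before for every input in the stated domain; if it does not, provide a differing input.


Input base=-5, step=-1: -96 from before versus -90 from after.
verdict: not equivalent; witness: base=-5, step=-1


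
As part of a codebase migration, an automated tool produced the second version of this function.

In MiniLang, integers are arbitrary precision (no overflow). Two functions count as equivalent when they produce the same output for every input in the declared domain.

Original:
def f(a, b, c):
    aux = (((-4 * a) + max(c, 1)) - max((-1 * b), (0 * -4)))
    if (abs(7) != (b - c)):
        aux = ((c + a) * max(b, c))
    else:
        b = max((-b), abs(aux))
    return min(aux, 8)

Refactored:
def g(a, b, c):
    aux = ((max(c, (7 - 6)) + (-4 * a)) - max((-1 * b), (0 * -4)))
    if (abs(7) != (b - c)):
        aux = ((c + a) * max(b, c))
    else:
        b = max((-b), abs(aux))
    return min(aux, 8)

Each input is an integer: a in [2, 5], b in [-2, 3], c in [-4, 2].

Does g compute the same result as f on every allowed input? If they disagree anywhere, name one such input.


Behavior is preserved: although arithmetic usage differs; and constant usage differs, the outputs never diverge.
One worked example (a=2, b=0, c=-3) — f: aux := -7 | (abs(7) != (b - c)): true | aux := 0 | result 0; g: aux := -7 | (abs(7) != (b - c)): true | aux := 0 | result 0; agreement on 0.
Checked all 168 inputs in the declared domain: the outputs agree on every one.
verdict: equivalent


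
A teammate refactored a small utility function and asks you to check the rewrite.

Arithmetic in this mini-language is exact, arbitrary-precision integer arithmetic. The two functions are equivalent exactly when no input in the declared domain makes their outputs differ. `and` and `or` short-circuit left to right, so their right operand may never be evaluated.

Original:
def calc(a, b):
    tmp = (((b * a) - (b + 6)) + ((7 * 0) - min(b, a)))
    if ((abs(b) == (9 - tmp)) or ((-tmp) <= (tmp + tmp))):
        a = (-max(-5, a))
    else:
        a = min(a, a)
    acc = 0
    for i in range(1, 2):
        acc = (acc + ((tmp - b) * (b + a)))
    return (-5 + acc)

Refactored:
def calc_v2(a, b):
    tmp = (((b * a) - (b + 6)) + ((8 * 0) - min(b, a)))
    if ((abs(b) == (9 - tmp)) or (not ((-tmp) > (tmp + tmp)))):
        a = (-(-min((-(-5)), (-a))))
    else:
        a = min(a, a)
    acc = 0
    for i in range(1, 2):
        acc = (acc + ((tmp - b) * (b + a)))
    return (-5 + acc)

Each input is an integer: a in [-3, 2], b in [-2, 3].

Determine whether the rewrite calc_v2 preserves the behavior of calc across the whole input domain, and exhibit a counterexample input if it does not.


The one real change (`7` became `8`) has no effect anywhere in the declared ranges; all 36 inputs agree.
verdict: equivalent


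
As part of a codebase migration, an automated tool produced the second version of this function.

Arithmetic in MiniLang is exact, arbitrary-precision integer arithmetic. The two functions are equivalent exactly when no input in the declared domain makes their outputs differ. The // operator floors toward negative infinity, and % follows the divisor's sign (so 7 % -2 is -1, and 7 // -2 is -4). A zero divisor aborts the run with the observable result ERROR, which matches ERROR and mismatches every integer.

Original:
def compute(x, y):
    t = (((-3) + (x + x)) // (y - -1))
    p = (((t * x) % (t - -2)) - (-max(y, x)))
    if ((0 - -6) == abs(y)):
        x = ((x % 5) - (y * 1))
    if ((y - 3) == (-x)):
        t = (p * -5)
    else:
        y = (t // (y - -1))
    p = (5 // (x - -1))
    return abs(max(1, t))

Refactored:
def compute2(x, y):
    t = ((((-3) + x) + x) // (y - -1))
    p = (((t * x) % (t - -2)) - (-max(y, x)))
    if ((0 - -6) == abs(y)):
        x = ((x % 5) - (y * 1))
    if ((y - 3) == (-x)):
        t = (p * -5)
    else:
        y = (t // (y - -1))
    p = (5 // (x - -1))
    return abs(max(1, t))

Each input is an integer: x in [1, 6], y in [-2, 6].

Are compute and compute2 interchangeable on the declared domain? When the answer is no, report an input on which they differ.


Reading the diff, among the changes: same computation, different form.
Tracing x=2, y=-2: compute: t=-1, then p=2, then ((0 - -6) == abs(y)) is false, then ((y - 3) == (-x)) is false, then y=1, then p=1, then returns 1 | compute2: t=-1, then p=2, then ((0 - -6) == abs(y)) is false, then ((y - 3) == (-x)) is false, then y=1, then p=1, then returns 1 — matching result 1.
An exhaustive pass over the 54 declared inputs shows identical outputs.
verdict: equivalent


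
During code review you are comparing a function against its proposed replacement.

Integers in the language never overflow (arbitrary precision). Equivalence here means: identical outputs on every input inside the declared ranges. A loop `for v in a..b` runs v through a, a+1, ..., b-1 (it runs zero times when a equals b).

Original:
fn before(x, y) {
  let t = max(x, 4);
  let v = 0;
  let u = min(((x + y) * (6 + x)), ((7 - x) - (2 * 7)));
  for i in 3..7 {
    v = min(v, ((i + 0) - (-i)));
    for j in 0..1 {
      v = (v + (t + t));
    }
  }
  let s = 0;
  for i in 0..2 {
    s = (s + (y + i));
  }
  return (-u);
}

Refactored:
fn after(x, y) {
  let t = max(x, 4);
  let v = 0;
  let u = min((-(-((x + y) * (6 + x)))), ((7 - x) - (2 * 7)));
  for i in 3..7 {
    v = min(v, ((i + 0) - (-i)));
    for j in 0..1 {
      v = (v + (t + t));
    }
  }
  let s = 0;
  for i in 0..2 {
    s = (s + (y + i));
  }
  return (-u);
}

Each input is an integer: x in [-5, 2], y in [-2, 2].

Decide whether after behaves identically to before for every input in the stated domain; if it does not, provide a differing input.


This is a faithful refactor — same computation, different form, but the computed results match everywhere.
As a probe, take x=-4, y=0: before runs t := 4 | v := 0 | u := -8 | iter i=3: | v := 0 | iter j=0: | v := 8 | iter i=4: | v := 8 | iter j=0: | v := 16 | iter i=5: | v := 10 | iter j=0: | v := 18 | iter i=6: | v := 12 | iter j=0: | v := 20 | s := 0 | iter i=0: | s := 0 | iter i=1: | s := 1 | result 8; after runs t := 4 | v := 0 | u := -8 | iter i=3: | v := 0 | iter j=0: | v := 8 | iter i=4: | v := 8 | iter j=0: | v := 16 | iter i=5: | v := 10 | iter j=0: | v := 18 | iter i=6: | v := 12 | iter j=0: | v := 20 | s := 0 | iter i=0: | s := 0 | iter i=1: | s := 1 | result 8; both end at 8.
Every one of the 40 inputs gives matching results.
verdict: equivalent


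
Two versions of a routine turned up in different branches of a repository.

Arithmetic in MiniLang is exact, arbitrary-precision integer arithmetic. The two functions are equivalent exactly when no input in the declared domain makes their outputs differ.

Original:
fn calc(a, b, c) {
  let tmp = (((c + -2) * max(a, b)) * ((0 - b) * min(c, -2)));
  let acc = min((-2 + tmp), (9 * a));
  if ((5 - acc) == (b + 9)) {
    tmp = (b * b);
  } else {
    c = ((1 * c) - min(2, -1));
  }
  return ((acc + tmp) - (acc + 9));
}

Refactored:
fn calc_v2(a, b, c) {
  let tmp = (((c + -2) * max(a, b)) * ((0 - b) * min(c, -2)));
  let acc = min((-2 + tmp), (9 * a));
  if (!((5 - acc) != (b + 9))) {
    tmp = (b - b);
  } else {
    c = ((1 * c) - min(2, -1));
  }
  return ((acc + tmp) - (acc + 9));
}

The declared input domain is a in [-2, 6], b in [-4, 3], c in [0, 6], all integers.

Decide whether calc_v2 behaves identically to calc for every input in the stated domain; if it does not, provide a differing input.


Input a=0, b=-2, c=0: -5 from calc versus -9 from calc_v2.
verdict: not equivalent; witness: a=0, b=-2, c=0


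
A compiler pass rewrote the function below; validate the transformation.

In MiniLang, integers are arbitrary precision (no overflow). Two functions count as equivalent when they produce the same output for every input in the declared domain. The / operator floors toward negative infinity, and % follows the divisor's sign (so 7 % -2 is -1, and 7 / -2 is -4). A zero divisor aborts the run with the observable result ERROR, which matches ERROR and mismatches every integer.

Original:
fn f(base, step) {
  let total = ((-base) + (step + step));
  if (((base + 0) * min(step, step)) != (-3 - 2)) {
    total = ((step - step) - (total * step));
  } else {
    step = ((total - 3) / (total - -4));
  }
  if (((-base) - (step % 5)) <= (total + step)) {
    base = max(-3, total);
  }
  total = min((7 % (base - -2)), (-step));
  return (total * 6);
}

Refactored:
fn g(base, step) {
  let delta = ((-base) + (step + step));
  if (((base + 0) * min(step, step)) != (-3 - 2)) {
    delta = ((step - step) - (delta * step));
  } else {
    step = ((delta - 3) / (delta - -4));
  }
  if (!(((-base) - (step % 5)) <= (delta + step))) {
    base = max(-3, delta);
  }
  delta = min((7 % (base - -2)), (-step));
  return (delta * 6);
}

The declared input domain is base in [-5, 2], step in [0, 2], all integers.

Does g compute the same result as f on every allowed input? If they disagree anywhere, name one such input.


Run the pair on base=-5, step=0.
f: total becomes 5; next (((base + 0) * min(step, step)) != (-3 - 2)) evaluates to true; next total becomes 0; next (((-base) - (step % 5)) <= (total + step)) evaluates to false; next total becomes -2; next final value -12
g: delta becomes 5; next (((base + 0) * min(step, step)) != (-3 - 2)) evaluates to true; next delta becomes 0; next (!(((-base) - (step % 5)) <= (delta + step))) evaluates to true; next base becomes 0; next delta becomes 0; next final value 0
-12 != 0, so the rewrite changes behavior.
verdict: not equivalent; witness: base=-5, step=0
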